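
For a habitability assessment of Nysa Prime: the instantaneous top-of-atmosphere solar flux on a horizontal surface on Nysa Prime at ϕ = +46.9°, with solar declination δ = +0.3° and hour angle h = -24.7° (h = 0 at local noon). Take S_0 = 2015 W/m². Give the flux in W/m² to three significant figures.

1.26e+03 W/m²

cos θ_z = sin ϕ sin δ + cos ϕ cos δ cos h = 0.003823 + 0.620751 = 0.624574.
Flux = S_0 · cos θ_z = 2015 × 0.624574 = 1259 W/m².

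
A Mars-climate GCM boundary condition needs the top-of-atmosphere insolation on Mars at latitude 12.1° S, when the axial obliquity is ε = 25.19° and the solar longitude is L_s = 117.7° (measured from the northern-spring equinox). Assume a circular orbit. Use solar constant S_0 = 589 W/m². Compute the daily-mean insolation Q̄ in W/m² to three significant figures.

Q̄ ≈ 147 W/m²

Solar declination: sin δ = sin ε · sin L_s = sin 25.19° × sin 117.7° = 0.37684, so δ = +22.138°.
cos h₀ = −tan(-12.1°) tan(+22.138°) = 0.0872, h₀ = 1.4835 rad.
Bracket: h₀ sin ϕ sin δ + cos ϕ cos δ sin h₀ = 1.4835×-0.20962×0.37684 + 0.97778×0.92628×0.99619 = -0.117186 + 0.902247 = 0.785061.
Q̄ = (S_0/π) × [bracket] = (589/π) × 0.785061 = 147.2 W/m².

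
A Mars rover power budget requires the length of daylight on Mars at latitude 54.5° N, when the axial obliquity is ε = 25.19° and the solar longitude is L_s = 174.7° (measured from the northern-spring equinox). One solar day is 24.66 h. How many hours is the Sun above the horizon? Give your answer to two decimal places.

12.76 h

Solar declination: sin δ = sin ε · sin L_s = sin 25.19° × sin 174.7° = 0.03931, so δ = +2.253°.
cos h₀ = −tan ϕ · tan δ = −tan(+54.5°) × tan(+2.253°) = -0.0552, so h₀ = 1.6260 rad = 93.16°.
Daylight = 2h₀/(2π) × 24.66 h = (1.6260/π) × 24.66 = 12.76 h.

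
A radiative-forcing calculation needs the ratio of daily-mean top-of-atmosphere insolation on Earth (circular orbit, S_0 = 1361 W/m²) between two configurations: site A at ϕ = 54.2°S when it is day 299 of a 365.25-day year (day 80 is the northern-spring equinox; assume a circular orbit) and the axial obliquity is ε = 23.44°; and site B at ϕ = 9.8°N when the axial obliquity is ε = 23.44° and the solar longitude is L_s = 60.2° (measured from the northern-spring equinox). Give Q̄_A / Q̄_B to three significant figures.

Q̄_A / Q̄_B ≈ 0.881

— Configuration A (ϕ=-54.2°):
Solar longitude: L_s = 360° × (299 − 80)/365.25 = 215.852°.
sin δ = sin 23.44° × sin 215.852° = -0.23298, so δ = -13.473°.
cos h₀ = −tan(-54.2°) tan(-13.473°) = -0.3322, h₀ = 1.9094 rad.
Bracket: h₀ sin ϕ sin δ + cos ϕ cos δ sin h₀ = 1.9094×-0.81106×-0.23298 + 0.58496×0.97248×0.94322 = 0.360802 + 0.536562 = 0.897364.
Q̄ = (S_0/π) × [bracket] = (1361/π) × 0.897364 = 388.76 W/m².
— Configuration B (ϕ=+9.8°):
Solar declination: sin δ = sin ε · sin L_s = sin 23.44° × sin 60.2° = 0.34519, so δ = +20.193°.
cos h₀ = −tan(+9.8°) tan(+20.193°) = -0.0635, h₀ = 1.6344 rad.
Bracket: h₀ sin ϕ sin δ + cos ϕ cos δ sin h₀ = 1.6344×0.17021×0.34519 + 0.98541×0.93853×0.99798 = 0.096029 + 0.922969 = 1.018998.
Q̄ = (S_0/π) × [bracket] = (1361/π) × 1.018998 = 441.45 W/m².
Ratio Q̄_A / Q̄_B = 388.76 / 441.45 = 0.8806.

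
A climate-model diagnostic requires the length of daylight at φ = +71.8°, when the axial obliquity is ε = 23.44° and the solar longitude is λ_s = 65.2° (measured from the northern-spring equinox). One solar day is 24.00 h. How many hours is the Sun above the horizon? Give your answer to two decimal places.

24.00 h

Solar declination: sin δ = sin ε · sin λ_s = sin 23.44° × sin 65.2° = 0.36110, so δ = +21.168°.
Sunrise equation: cos H₀ = −tan φ · tan δ = -1.1778 ≤ −1, so the Sun never sets (polar day) and H₀ = π.
Daylight = 2H₀/(2π) × 24.00 h = (3.1416/π) × 24.00 = 24.00 h.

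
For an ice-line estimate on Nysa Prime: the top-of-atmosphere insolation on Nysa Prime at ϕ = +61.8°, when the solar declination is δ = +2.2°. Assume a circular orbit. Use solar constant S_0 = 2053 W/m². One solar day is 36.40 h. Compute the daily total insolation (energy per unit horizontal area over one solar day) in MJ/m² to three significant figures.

45.1 MJ/m²

cos h₀ = −tan(+61.8°) tan(+2.200°) = -0.0716, h₀ = 1.6425 rad.
Bracket: h₀ sin ϕ sin δ + cos ϕ cos δ sin h₀ = 1.6425×0.88130×0.03839 + 0.47255×0.99926×0.99743 = 0.055571 + 0.470987 = 0.526558.
Q̄ = (S_0/π) × [bracket] = (2053/π) × 0.526558 = 344.10 W/m².
Daily total = Q̄ × 36.40 h × 3600 s/h = 344.10 × 36.40 × 3600 / 10⁶ = 45.09 MJ/m².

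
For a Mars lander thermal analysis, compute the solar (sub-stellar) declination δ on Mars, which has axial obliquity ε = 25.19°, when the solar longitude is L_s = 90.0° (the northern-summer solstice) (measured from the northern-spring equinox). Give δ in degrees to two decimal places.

sin δ = sin ε · sin L_s = sin 25.19° × sin 90.0° = 0.425621.
δ = arcsin(0.425621) = +25.19°.

δ = +25.19°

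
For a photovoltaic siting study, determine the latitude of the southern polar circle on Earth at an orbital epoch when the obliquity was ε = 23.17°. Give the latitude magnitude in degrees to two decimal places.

66.83°

The polar circle is the lowest latitude that experiences at least one full rotation of continuous darkness at the northern-summer solstice; it lies at |φ| = 90° − ε = 90° − 23.17° = 66.83°.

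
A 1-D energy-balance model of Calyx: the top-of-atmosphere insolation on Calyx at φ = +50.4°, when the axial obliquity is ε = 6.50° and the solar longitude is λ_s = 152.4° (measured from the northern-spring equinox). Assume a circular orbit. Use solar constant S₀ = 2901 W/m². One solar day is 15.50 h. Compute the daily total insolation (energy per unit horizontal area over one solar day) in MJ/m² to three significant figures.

36.1 MJ/m²

Solar declination: sin δ = sin ε · sin λ_s = sin 6.50° × sin 152.4° = 0.05245, so δ = +3.006°.
cos H₀ = −tan(+50.4°) tan(+3.006°) = -0.0635, H₀ = 1.6343 rad.
Bracket: H₀ sin φ sin δ + cos φ cos δ sin H₀ = 1.6343×0.77051×0.05245 + 0.63742×0.99862×0.99798 = 0.066047 + 0.635255 = 0.701302.
Q̄ = (S₀/π) × [bracket] = (2901/π) × 0.701302 = 647.59 W/m².
Daily total = Q̄ × 15.50 h × 3600 s/h = 647.59 × 15.50 × 3600 / 10⁶ = 36.14 MJ/m².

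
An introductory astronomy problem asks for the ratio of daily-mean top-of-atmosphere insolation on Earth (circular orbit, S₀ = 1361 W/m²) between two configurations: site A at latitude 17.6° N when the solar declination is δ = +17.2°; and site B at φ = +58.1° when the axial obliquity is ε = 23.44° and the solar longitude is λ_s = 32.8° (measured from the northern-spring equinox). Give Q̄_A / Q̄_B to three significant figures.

— Configuration A (φ=+17.6°):
cos H₀ = −tan(+17.6°) tan(+17.200°) = -0.0982, H₀ = 1.6692 rad.
Bracket: H₀ sin φ sin δ + cos φ cos δ sin H₀ = 1.6692×0.30237×0.29571 + 0.95319×0.95528×0.99517 = 0.149250 + 0.906165 = 1.055415.
Q̄ = (S₀/π) × [bracket] = (1361/π) × 1.055415 = 457.23 W/m².
— Configuration B (φ=+58.1°):
Solar declination: sin δ = sin ε · sin λ_s = sin 23.44° × sin 32.8° = 0.21549, so δ = +12.444°.
cos H₀ = −tan(+58.1°) tan(+12.444°) = -0.3545, H₀ = 1.9332 rad.
Bracket: H₀ sin φ sin δ + cos φ cos δ sin H₀ = 1.9332×0.84897×0.21549 + 0.52844×0.97651×0.93505 = 0.353668 + 0.482511 = 0.836179.
Q̄ = (S₀/π) × [bracket] = (1361/π) × 0.836179 = 362.25 W/m².
Ratio Q̄_A / Q̄_B = 457.23 / 362.25 = 1.262.

Q̄_A / Q̄_B ≈ 1.26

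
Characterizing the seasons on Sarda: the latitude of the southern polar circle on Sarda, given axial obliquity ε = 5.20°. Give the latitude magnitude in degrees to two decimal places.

84.80°

The polar circle is the lowest latitude that experiences at least one full rotation of continuous darkness at the northern-summer solstice; it lies at |ϕ| = 90° − ε = 90° − 5.20° = 84.80°.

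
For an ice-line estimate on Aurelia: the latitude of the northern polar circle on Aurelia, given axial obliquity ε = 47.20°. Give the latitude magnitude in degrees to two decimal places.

The polar circle is the lowest latitude that experiences at least one full rotation of continuous daylight at the northern-summer solstice; it lies at |φ| = 90° − ε = 90° − 47.20° = 42.80°.

42.80°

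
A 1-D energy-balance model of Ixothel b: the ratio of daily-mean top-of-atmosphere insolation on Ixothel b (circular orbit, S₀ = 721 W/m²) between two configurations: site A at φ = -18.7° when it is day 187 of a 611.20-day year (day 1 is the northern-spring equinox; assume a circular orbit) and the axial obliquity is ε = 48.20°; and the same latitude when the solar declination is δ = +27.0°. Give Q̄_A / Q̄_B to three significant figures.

— Configuration A (φ=-18.7°):
Solar longitude: λ_s = 360° × (187 − 1)/611.20 = 109.555°.
sin δ = sin 48.20° × sin 109.555° = 0.70248, so δ = +44.626°.
cos H₀ = −tan(-18.7°) tan(+44.626°) = 0.3341, H₀ = 1.2302 rad.
Bracket: H₀ sin φ sin δ + cos φ cos δ sin H₀ = 1.2302×-0.32061×0.70248 + 0.94721×0.71171×0.94254 = -0.277068 + 0.635403 = 0.358335.
Q̄ = (S₀/π) × [bracket] = (721/π) × 0.358335 = 82.238 W/m².
— Configuration B (φ=-18.7°):
cos H₀ = −tan(-18.7°) tan(+27.000°) = 0.1725, H₀ = 1.3975 rad.
Bracket: H₀ sin φ sin δ + cos φ cos δ sin H₀ = 1.3975×-0.32061×0.45399 + 0.94721×0.89101×0.98502 = -0.203411 + 0.831331 = 0.627920.
Q̄ = (S₀/π) × [bracket] = (721/π) × 0.627920 = 144.11 W/m².
Ratio Q̄_A / Q̄_B = 82.238 / 144.11 = 0.5707.

Q̄_A / Q̄_B ≈ 0.571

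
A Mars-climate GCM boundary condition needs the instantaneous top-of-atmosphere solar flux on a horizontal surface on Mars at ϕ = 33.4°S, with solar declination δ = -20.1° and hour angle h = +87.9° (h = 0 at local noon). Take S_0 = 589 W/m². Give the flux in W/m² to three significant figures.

128 W/m²

cos θ_z = sin ϕ sin δ + cos ϕ cos δ cos h = 0.189178 + 0.028729 = 0.217907.
Flux = S_0 · cos θ_z = 589 × 0.217907 = 128.3 W/m².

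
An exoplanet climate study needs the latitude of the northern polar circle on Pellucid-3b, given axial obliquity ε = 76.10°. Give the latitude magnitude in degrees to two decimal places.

The polar circle is the lowest latitude that experiences at least one full rotation of continuous daylight at the northern-summer solstice; it lies at |φ| = 90° − ε = 90° − 76.10° = 13.90°.

13.90°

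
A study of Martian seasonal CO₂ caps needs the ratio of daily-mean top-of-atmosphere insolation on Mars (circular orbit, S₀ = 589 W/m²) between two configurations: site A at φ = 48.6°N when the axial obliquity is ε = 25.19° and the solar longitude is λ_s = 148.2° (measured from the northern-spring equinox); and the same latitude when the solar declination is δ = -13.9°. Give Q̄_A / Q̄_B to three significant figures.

Q̄_A / Q̄_B ≈ 2.42

— Configuration A (φ=+48.6°):
Solar declination: sin δ = sin ε · sin λ_s = sin 25.19° × sin 148.2° = 0.22428, so δ = +12.961°.
cos H₀ = −tan(+48.6°) tan(+12.961°) = -0.2611, H₀ = 1.8349 rad.
Bracket: H₀ sin φ sin δ + cos φ cos δ sin H₀ = 1.8349×0.75011×0.22428 + 0.66131×0.97452×0.96533 = 0.308694 + 0.622116 = 0.930810.
Q̄ = (S₀/π) × [bracket] = (589/π) × 0.930810 = 174.51 W/m².
— Configuration B (φ=+48.6°):
cos H₀ = −tan(+48.6°) tan(-13.900°) = 0.2807, H₀ = 1.2863 rad.
Bracket: H₀ sin φ sin δ + cos φ cos δ sin H₀ = 1.2863×0.75011×-0.24023 + 0.66131×0.97072×0.95979 = -0.231790 + 0.616134 = 0.384344.
Q̄ = (S₀/π) × [bracket] = (589/π) × 0.384344 = 72.059 W/m².
Ratio Q̄_A / Q̄_B = 174.51 / 72.059 = 2.422.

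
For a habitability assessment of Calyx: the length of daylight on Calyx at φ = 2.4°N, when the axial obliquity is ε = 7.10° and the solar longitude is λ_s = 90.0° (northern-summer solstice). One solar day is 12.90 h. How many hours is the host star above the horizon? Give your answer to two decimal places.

6.47 h

Solar declination: sin δ = sin ε · sin λ_s = sin 7.10° × sin 90.0° = 0.12360, so δ = +7.100°.
cos H₀ = −tan φ · tan δ = −tan(+2.4°) × tan(+7.100°) = -0.0052, so H₀ = 1.5760 rad = 90.30°.
Daylight = 2H₀/(2π) × 12.90 h = (1.5760/π) × 12.90 = 6.47 h.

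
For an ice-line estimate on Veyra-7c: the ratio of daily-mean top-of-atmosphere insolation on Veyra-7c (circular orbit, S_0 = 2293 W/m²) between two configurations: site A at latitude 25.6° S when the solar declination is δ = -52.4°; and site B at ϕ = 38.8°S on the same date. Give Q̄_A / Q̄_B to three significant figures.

— Configuration A (ϕ=-25.6°):
cos h₀ = −tan(-25.6°) tan(-52.400°) = -0.6221, h₀ = 2.2423 rad.
Bracket: h₀ sin ϕ sin δ + cos ϕ cos δ sin h₀ = 2.2423×-0.43209×-0.79229 + 0.90183×0.61015×0.78290 = 0.767630 + 0.430792 = 1.198422.
Q̄ = (S_0/π) × [bracket] = (2293/π) × 1.198422 = 874.71 W/m².
— Configuration B (ϕ=-38.8°):
cos h₀ = −tan(-38.8°) tan(-52.400°) = -1.0440 ≤ −1 ⇒ polar day, h₀ = π.
Bracket: h₀ sin ϕ sin δ + cos ϕ cos δ sin h₀ = 3.1416×-0.62660×-0.79229 + 0.77934×0.61015×0.00000 = 1.559644 + 0.000000 = 1.559644.
Q̄ = (S_0/π) × [bracket] = (2293/π) × 1.559644 = 1138.4 W/m².
Ratio Q̄_A / Q̄_B = 874.71 / 1138.4 = 0.7684.

Q̄_A / Q̄_B ≈ 0.768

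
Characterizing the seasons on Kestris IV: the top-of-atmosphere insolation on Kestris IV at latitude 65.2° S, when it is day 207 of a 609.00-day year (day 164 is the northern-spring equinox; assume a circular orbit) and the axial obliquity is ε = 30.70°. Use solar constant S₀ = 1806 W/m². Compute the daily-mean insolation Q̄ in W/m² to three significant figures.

Solar longitude: λ_s = 360° × (207 − 164)/609.00 = 25.419°.
sin δ = sin 30.70° × sin 25.419° = 0.21914, so δ = +12.659°.
cos H₀ = −tan(-65.2°) tan(+12.659°) = 0.4861, H₀ = 1.0632 rad.
Bracket: H₀ sin φ sin δ + cos φ cos δ sin H₀ = 1.0632×-0.90778×0.21914 + 0.41945×0.97569×0.87392 = -0.211503 + 0.357655 = 0.146152.
Q̄ = (S₀/π) × [bracket] = (1806/π) × 0.146152 = 84.02 W/m².

Q̄ ≈ 84.0 W/m²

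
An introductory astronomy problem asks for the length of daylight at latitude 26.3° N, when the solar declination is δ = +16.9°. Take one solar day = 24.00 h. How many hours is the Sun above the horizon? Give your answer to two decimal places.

13.15 h

cos H₀ = −tan φ · tan δ = −tan(+26.3°) × tan(+16.900°) = -0.1502, so H₀ = 1.7215 rad = 98.64°.
Daylight = 2H₀/(2π) × 24.00 h = (1.7215/π) × 24.00 = 13.15 h.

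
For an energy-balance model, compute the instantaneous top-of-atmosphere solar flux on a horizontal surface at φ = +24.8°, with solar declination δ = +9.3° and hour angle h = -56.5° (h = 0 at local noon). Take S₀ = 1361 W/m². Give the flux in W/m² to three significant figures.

765 W/m²

cos θ_z = sin φ sin δ + cos φ cos δ cos h = 0.067785 + 0.494450 = 0.562235.
Flux = S₀ · cos θ_z = 1361 × 0.562235 = 765.2 W/m².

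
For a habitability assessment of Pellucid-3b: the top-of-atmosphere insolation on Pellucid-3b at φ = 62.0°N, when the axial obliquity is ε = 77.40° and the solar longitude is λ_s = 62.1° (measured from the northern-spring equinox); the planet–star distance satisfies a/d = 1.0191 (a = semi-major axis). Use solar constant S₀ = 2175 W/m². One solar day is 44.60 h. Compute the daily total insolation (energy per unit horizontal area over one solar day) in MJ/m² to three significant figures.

276 MJ/m²

Solar declination: sin δ = sin ε · sin λ_s = sin 77.40° × sin 62.1° = 0.86248, so δ = +59.596°.
cos H₀ = −tan(+62.0°) tan(+59.596°) = -3.2052 ≤ −1 ⇒ polar day, H₀ = π.
Bracket: H₀ sin φ sin δ + cos φ cos δ sin H₀ = 3.1416×0.88295×0.86248 + 0.46947×0.50609×0.00000 = 2.392412 + 0.000000 = 2.392412.
Inverse-square distance factor (a/d)² = 1.0191² = 1.038565.
Q̄ = (S₀/π) × 1.038565 × [bracket] = (2175/π) × 1.038565 × 2.392412 = 1720.2 W/m².
Daily total = Q̄ × 44.60 h × 3600 s/h = 1720.2 × 44.60 × 3600 / 10⁶ = 276.2 MJ/m².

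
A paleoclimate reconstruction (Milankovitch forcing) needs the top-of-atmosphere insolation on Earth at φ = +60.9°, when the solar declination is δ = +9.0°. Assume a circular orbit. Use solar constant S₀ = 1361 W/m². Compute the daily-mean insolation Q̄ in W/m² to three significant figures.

Q̄ ≈ 310 W/m²

cos H₀ = −tan(+60.9°) tan(+9.000°) = -0.2846, H₀ = 1.8593 rad.
Bracket: H₀ sin φ sin δ + cos φ cos δ sin H₀ = 1.8593×0.87377×0.15643 + 0.48634×0.98769×0.95866 = 0.254136 + 0.460495 = 0.714631.
Q̄ = (S₀/π) × [bracket] = (1361/π) × 0.714631 = 309.6 W/m².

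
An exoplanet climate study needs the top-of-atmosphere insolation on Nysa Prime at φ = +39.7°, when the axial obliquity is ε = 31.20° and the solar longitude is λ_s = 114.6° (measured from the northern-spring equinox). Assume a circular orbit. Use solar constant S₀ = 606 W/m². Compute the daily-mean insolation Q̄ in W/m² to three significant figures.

Solar declination: sin δ = sin ε · sin λ_s = sin 31.20° × sin 114.6° = 0.47101, so δ = +28.100°.
cos H₀ = −tan(+39.7°) tan(+28.100°) = -0.4433, H₀ = 2.0301 rad.
Bracket: H₀ sin φ sin δ + cos φ cos δ sin H₀ = 2.0301×0.63877×0.47101 + 0.76940×0.88213×0.89638 = 0.610790 + 0.608383 = 1.219173.
Q̄ = (S₀/π) × [bracket] = (606/π) × 1.219173 = 235.2 W/m².

Q̄ ≈ 235 W/m²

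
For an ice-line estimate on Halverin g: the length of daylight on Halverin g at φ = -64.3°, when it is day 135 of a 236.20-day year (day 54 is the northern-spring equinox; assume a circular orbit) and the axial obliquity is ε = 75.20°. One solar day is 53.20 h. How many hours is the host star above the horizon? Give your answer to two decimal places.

0.00 h

Solar longitude: λ_s = 360° × (135 − 54)/236.20 = 123.455°.
sin δ = sin 75.20° × sin 123.455° = 0.80664, so δ = +53.769°.
cos H₀ = −tan φ · tan δ = 2.8358 ≥ 1, so the host star never rises (polar night) and H₀ = 0.
Daylight = 2H₀/(2π) × 53.20 h = (0.0000/π) × 53.20 = 0.00 h.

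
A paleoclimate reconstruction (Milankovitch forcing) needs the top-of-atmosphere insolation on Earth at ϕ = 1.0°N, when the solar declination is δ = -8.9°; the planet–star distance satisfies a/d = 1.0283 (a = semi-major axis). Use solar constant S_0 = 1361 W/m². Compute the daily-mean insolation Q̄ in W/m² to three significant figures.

Q̄ ≈ 451 W/m²

cos h₀ = −tan(+1.0°) tan(-8.900°) = 0.0027, h₀ = 1.5681 rad.
Bracket: h₀ sin ϕ sin δ + cos ϕ cos δ sin h₀ = 1.5681×0.01745×-0.15471 + 0.99985×0.98796×1.00000 = -0.004233 + 0.987812 = 0.983579.
Inverse-square distance factor (a/d)² = 1.0283² = 1.057401.
Q̄ = (S_0/π) × 1.057401 × [bracket] = (1361/π) × 1.057401 × 0.983579 = 450.6 W/m².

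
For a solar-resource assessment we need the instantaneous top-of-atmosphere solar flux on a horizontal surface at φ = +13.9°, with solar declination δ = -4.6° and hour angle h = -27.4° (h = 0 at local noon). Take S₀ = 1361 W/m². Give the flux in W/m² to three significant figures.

1.14e+03 W/m²

cos θ_z = sin φ sin δ + cos φ cos δ cos h = -0.019266 + 0.859041 = 0.839775.
Flux = S₀ · cos θ_z = 1361 × 0.839775 = 1143 W/m².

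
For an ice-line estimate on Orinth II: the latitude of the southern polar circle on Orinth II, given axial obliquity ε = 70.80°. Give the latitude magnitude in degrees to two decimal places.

The polar circle is the lowest latitude that experiences at least one full rotation of continuous darkness at the northern-summer solstice; it lies at |ϕ| = 90° − ε = 90° − 70.80° = 19.20°.

19.20°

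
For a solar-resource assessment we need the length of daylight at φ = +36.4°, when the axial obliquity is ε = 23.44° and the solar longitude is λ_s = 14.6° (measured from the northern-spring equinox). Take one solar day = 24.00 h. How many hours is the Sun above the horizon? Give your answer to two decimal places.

12.57 h

Solar declination: sin δ = sin ε · sin λ_s = sin 23.44° × sin 14.6° = 0.10027, so δ = +5.755°.
cos H₀ = −tan φ · tan δ = −tan(+36.4°) × tan(+5.755°) = -0.0743, so H₀ = 1.6452 rad = 94.26°.
Daylight = 2H₀/(2π) × 24.00 h = (1.6452/π) × 24.00 = 12.57 h.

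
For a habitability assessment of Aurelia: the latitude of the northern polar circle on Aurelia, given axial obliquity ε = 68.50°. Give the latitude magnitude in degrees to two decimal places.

21.50°

The polar circle is the lowest latitude that experiences at least one full rotation of continuous daylight at the northern-summer solstice; it lies at |φ| = 90° − ε = 90° − 68.50° = 21.50°.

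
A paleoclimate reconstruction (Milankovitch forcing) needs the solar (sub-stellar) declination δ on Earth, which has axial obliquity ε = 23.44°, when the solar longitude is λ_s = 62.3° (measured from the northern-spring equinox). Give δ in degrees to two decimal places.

sin δ = sin ε · sin λ_s = sin 23.44° × sin 62.3° = 0.352199.
δ = arcsin(0.352199) = +20.62°.

δ = +20.62°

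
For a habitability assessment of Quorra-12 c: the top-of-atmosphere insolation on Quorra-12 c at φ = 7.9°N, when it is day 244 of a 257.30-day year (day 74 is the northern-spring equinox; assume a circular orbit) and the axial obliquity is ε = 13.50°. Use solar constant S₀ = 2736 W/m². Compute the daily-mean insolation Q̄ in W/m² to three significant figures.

Q̄ ≈ 809 W/m²

Solar longitude: λ_s = 360° × (244 − 74)/257.30 = 237.855°.
sin δ = sin 13.50° × sin 237.855° = -0.19766, so δ = -11.400°.
cos H₀ = −tan(+7.9°) tan(-11.400°) = 0.0280, H₀ = 1.5428 rad.
Bracket: H₀ sin φ sin δ + cos φ cos δ sin H₀ = 1.5428×0.13744×-0.19766 + 0.99051×0.98027×0.99961 = -0.041912 + 0.970589 = 0.928677.
Q̄ = (S₀/π) × [bracket] = (2736/π) × 0.928677 = 808.8 W/m².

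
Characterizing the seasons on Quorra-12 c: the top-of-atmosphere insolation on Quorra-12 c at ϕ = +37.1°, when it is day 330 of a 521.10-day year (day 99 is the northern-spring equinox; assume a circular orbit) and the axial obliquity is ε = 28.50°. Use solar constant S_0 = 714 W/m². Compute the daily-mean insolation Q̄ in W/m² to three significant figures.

Solar longitude: L_s = 360° × (330 − 99)/521.10 = 159.585°.
sin δ = sin 28.50° × sin 159.585° = 0.16644, so δ = +9.581°.
cos h₀ = −tan(+37.1°) tan(+9.581°) = -0.1277, h₀ = 1.6988 rad.
Bracket: h₀ sin ϕ sin δ + cos ϕ cos δ sin h₀ = 1.6988×0.60321×0.16644 + 0.79758×0.98605×0.99182 = 0.170557 + 0.780021 = 0.950578.
Q̄ = (S_0/π) × [bracket] = (714/π) × 0.950578 = 216.0 W/m².

Q̄ ≈ 216 W/m²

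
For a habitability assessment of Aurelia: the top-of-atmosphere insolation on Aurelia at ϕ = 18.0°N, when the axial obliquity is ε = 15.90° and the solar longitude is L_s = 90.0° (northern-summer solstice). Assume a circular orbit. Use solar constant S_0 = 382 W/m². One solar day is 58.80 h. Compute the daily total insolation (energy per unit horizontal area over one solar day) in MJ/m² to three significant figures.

27.1 MJ/m²

Solar declination: sin δ = sin ε · sin L_s = sin 15.90° × sin 90.0° = 0.27396, so δ = +15.900°.
cos h₀ = −tan(+18.0°) tan(+15.900°) = -0.0926, h₀ = 1.6635 rad.
Bracket: h₀ sin ϕ sin δ + cos ϕ cos δ sin h₀ = 1.6635×0.30902×0.27396 + 0.95106×0.96174×0.99571 = 0.140830 + 0.910748 = 1.051578.
Q̄ = (S_0/π) × [bracket] = (382/π) × 1.051578 = 127.87 W/m².
Daily total = Q̄ × 58.80 h × 3600 s/h = 127.87 × 58.80 × 3600 / 10⁶ = 27.07 MJ/m².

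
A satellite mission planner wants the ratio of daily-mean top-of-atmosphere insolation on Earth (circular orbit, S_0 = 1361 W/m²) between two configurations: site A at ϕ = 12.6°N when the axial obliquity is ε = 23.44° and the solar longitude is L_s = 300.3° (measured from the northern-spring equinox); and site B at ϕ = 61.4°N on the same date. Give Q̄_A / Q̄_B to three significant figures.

— Configuration A (ϕ=+12.6°):
Solar declination: sin δ = sin ε · sin L_s = sin 23.44° × sin 300.3° = -0.34345, so δ = -20.087°.
cos h₀ = −tan(+12.6°) tan(-20.087°) = 0.0817, h₀ = 1.4890 rad.
Bracket: h₀ sin ϕ sin δ + cos ϕ cos δ sin h₀ = 1.4890×0.21814×-0.34345 + 0.97592×0.93917×0.99665 = -0.111556 + 0.913484 = 0.801928.
Q̄ = (S_0/π) × [bracket] = (1361/π) × 0.801928 = 347.41 W/m².
— Configuration B (ϕ=+61.4°):
cos h₀ = −tan(+61.4°) tan(-20.087°) = 0.6707, h₀ = 0.8356 rad.
Bracket: h₀ sin ϕ sin δ + cos ϕ cos δ sin h₀ = 0.8356×0.87798×-0.34345 + 0.47869×0.93917×0.74170 = -0.251969 + 0.333447 = 0.081478.
Q̄ = (S_0/π) × [bracket] = (1361/π) × 0.081478 = 35.298 W/m².
Ratio Q̄_A / Q̄_B = 347.41 / 35.298 = 9.842.

Q̄_A / Q̄_B ≈ 9.84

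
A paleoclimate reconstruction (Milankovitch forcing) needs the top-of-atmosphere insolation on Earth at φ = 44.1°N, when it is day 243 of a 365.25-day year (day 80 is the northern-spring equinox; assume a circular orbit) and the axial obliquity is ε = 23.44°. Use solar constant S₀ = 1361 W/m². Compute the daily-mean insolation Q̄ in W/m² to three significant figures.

Q̄ ≈ 373 W/m²

Solar longitude: λ_s = 360° × (243 − 80)/365.25 = 160.657°.
sin δ = sin 23.44° × sin 160.657° = 0.13176, so δ = +7.571°.
cos H₀ = −tan(+44.1°) tan(+7.571°) = -0.1288, H₀ = 1.7000 rad.
Bracket: H₀ sin φ sin δ + cos φ cos δ sin H₀ = 1.7000×0.69591×0.13176 + 0.71813×0.99128×0.99167 = 0.155878 + 0.705938 = 0.861816.
Q̄ = (S₀/π) × [bracket] = (1361/π) × 0.861816 = 373.4 W/m².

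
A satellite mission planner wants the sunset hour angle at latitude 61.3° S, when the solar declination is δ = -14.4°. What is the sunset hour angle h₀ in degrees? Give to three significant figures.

cos h₀ = −tan ϕ · tan δ = −tan(-61.3°) × tan(-14.400°) = -0.4690, so h₀ = 2.0589 rad = 117.97°.

h₀ = 118°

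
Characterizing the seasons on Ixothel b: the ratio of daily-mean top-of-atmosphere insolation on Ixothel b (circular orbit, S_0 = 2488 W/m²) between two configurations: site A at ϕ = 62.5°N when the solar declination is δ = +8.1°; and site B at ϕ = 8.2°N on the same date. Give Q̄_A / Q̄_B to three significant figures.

— Configuration A (ϕ=+62.5°):
cos h₀ = −tan(+62.5°) tan(+8.100°) = -0.2734, h₀ = 1.8477 rad.
Bracket: h₀ sin ϕ sin δ + cos ϕ cos δ sin h₀ = 1.8477×0.88701×0.14090 + 0.46175×0.99002×0.96190 = 0.230925 + 0.439725 = 0.670650.
Q̄ = (S_0/π) × [bracket] = (2488/π) × 0.670650 = 531.12 W/m².
— Configuration B (ϕ=+8.2°):
cos h₀ = −tan(+8.2°) tan(+8.100°) = -0.0205, h₀ = 1.5913 rad.
Bracket: h₀ sin ϕ sin δ + cos ϕ cos δ sin h₀ = 1.5913×0.14263×0.14090 + 0.98978×0.99002×0.99979 = 0.031980 + 0.979696 = 1.011676.
Q̄ = (S_0/π) × [bracket] = (2488/π) × 1.011676 = 801.20 W/m².
Ratio Q̄_A / Q̄_B = 531.12 / 801.20 = 0.6629.

Q̄_A / Q̄_B ≈ 0.663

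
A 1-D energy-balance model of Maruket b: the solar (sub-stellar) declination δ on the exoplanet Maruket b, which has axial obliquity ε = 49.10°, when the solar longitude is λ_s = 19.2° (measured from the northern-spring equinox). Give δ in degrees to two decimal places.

sin δ = sin ε · sin λ_s = sin 49.10° × sin 19.2° = 0.248575.
δ = arcsin(0.248575) = +14.39°.

δ = +14.39°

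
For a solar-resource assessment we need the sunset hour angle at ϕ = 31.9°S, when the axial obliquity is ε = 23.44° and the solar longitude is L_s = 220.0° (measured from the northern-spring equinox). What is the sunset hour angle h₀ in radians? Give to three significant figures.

h₀ = 1.74 rad

Solar declination: sin δ = sin ε · sin L_s = sin 23.44° × sin 220.0° = -0.25569, so δ = -14.815°.
cos h₀ = −tan ϕ · tan δ = −tan(-31.9°) × tan(-14.815°) = -0.1646, so h₀ = 1.7362 rad = 99.48°.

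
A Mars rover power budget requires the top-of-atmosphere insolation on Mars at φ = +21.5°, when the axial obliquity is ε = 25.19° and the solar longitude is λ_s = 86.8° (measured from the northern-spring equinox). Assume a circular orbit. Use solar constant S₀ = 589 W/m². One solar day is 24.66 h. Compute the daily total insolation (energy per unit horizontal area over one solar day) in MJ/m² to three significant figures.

Solar declination: sin δ = sin ε · sin λ_s = sin 25.19° × sin 86.8° = 0.42496, so δ = +25.148°.
cos H₀ = −tan(+21.5°) tan(+25.148°) = -0.1849, H₀ = 1.7568 rad.
Bracket: H₀ sin φ sin δ + cos φ cos δ sin H₀ = 1.7568×0.36650×0.42496 + 0.93042×0.90521×0.98275 = 0.273618 + 0.827697 = 1.101315.
Q̄ = (S₀/π) × [bracket] = (589/π) × 1.101315 = 206.48 W/m².
Daily total = Q̄ × 24.66 h × 3600 s/h = 206.48 × 24.66 × 3600 / 10⁶ = 18.33 MJ/m².

18.3 MJ/m²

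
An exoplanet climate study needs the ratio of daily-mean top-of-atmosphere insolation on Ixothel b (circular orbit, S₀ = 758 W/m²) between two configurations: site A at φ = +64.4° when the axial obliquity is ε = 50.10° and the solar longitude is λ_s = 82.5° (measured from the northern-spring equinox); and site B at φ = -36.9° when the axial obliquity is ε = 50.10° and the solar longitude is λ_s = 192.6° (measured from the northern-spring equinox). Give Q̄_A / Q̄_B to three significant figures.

— Configuration A (φ=+64.4°):
Solar declination: sin δ = sin ε · sin λ_s = sin 50.10° × sin 82.5° = 0.76060, so δ = +49.517°.
cos H₀ = −tan(+64.4°) tan(+49.517°) = -2.4452 ≤ −1 ⇒ polar day, H₀ = π.
Bracket: H₀ sin φ sin δ + cos φ cos δ sin H₀ = 3.1416×0.90183×0.76060 + 0.43209×0.64922×0.00000 = 2.154924 + 0.000000 = 2.154924.
Q̄ = (S₀/π) × [bracket] = (758/π) × 2.154924 = 519.94 W/m².
— Configuration B (φ=-36.9°):
Solar declination: sin δ = sin ε · sin λ_s = sin 50.10° × sin 192.6° = -0.16735, so δ = -9.634°.
cos H₀ = −tan(-36.9°) tan(-9.634°) = -0.1274, H₀ = 1.6986 rad.
Bracket: H₀ sin φ sin δ + cos φ cos δ sin H₀ = 1.6986×-0.60042×-0.16735 + 0.79968×0.98590×0.99185 = 0.170676 + 0.781979 = 0.952655.
Q̄ = (S₀/π) × [bracket] = (758/π) × 0.952655 = 229.86 W/m².
Ratio Q̄_A / Q̄_B = 519.94 / 229.86 = 2.262.

Q̄_A / Q̄_B ≈ 2.26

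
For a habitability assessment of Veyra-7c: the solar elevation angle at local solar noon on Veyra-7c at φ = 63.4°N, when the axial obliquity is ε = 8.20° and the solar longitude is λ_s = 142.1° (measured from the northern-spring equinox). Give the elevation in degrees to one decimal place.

Solar declination: sin δ = sin ε · sin λ_s = sin 8.20° × sin 142.1° = 0.08761, so δ = +5.026°.
At local noon the hour angle is zero, so the zenith angle equals |φ − δ| = |+63.4° − (+5.026°)| = 58.374°.
Elevation = 90° − 58.374° = 31.6°.

31.6°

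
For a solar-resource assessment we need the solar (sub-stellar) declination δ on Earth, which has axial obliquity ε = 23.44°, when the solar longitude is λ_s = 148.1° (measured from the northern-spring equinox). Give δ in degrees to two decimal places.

sin δ = sin ε · sin λ_s = sin 23.44° × sin 148.1° = 0.210207.
δ = arcsin(0.210207) = +12.13°.

δ = +12.13°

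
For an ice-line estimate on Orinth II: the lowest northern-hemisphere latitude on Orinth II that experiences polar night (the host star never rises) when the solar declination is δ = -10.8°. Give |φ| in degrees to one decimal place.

Polar night requires cos H₀ = −tan φ tan δ ≥ 1, i.e. tan φ tan δ ≤ −1.
The boundary is |tan φ| · |tan δ| = 1, so |φ| = 90° − |δ| = 90° − 10.8° = 79.2° in the northern hemisphere.

|φ| = 79.2°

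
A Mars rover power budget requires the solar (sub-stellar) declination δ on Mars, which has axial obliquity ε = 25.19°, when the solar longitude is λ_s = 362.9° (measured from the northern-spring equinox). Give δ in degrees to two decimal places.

sin δ = sin ε · sin λ_s = sin 25.19° × sin 362.9° = 0.021533.
δ = arcsin(0.021533) = +1.23°.

δ = +1.23°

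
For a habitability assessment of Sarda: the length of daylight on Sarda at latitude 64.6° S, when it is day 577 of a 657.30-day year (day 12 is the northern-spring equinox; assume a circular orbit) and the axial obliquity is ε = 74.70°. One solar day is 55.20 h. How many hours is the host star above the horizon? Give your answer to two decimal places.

55.20 h

Solar longitude: L_s = 360° × (577 − 12)/657.30 = 309.448°.
sin δ = sin 74.70° × sin 309.448° = -0.74484, so δ = -48.145°.
Sunrise equation: cos h₀ = −tan ϕ · tan δ = -2.3509 ≤ −1, so the host star never sets (polar day) and h₀ = π.
Daylight = 2h₀/(2π) × 55.20 h = (3.1416/π) × 55.20 = 55.20 h.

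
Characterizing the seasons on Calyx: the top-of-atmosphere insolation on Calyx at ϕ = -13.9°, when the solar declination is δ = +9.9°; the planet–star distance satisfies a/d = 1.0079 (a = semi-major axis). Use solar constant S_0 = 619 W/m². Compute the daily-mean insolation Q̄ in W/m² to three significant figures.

Q̄ ≈ 179 W/m²

cos h₀ = −tan(-13.9°) tan(+9.900°) = 0.0432, h₀ = 1.5276 rad.
Bracket: h₀ sin ϕ sin δ + cos ϕ cos δ sin h₀ = 1.5276×-0.24023×0.17193 + 0.97072×0.98511×0.99907 = -0.063094 + 0.955377 = 0.892283.
Inverse-square distance factor (a/d)² = 1.0079² = 1.015862.
Q̄ = (S_0/π) × 1.015862 × [bracket] = (619/π) × 1.015862 × 0.892283 = 178.6 W/m².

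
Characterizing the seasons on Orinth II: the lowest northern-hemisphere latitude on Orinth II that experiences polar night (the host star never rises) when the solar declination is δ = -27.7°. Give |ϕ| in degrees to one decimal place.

|ϕ| = 62.3°

Polar night requires cos h₀ = −tan ϕ tan δ ≥ 1, i.e. tan ϕ tan δ ≤ −1.
The boundary is |tan ϕ| · |tan δ| = 1, so |ϕ| = 90° − |δ| = 90° − 27.7° = 62.3° in the northern hemisphere.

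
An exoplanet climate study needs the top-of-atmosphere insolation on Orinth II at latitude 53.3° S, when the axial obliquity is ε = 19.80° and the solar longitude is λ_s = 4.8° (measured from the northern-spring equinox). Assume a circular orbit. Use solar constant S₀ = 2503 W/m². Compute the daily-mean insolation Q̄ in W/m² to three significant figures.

Solar declination: sin δ = sin ε · sin λ_s = sin 19.80° × sin 4.8° = 0.02834, so δ = +1.624°.
cos H₀ = −tan(-53.3°) tan(+1.624°) = 0.0380, H₀ = 1.5327 rad.
Bracket: H₀ sin φ sin δ + cos φ cos δ sin H₀ = 1.5327×-0.80178×0.02834 + 0.59763×0.99960×0.99928 = -0.034827 + 0.596961 = 0.562134.
Q̄ = (S₀/π) × [bracket] = (2503/π) × 0.562134 = 447.9 W/m².

Q̄ ≈ 448 W/m²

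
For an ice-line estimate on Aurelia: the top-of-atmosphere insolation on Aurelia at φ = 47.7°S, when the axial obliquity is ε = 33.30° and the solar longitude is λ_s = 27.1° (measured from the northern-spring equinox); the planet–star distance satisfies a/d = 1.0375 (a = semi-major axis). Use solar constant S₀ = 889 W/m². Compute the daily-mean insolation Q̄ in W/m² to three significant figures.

Q̄ ≈ 118 W/m²

Solar declination: sin δ = sin ε · sin λ_s = sin 33.30° × sin 27.1° = 0.25010, so δ = +14.484°.
cos H₀ = −tan(-47.7°) tan(+14.484°) = 0.2839, H₀ = 1.2830 rad.
Bracket: H₀ sin φ sin δ + cos φ cos δ sin H₀ = 1.2830×-0.73963×0.25010 + 0.67301×0.96822×0.95886 = -0.237331 + 0.624814 = 0.387483.
Inverse-square distance factor (a/d)² = 1.0375² = 1.076406.
Q̄ = (S₀/π) × 1.076406 × [bracket] = (889/π) × 1.076406 × 0.387483 = 118.0 W/m².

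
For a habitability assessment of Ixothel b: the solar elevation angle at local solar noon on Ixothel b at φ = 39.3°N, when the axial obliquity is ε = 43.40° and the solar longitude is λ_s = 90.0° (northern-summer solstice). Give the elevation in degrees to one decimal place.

Solar declination: sin δ = sin ε · sin λ_s = sin 43.40° × sin 90.0° = 0.68709, so δ = +43.400°.
At local noon the hour angle is zero, so the zenith angle equals |φ − δ| = |+39.3° − (+43.400°)| = 4.100°.
Elevation = 90° − 4.100° = 85.9°.

85.9°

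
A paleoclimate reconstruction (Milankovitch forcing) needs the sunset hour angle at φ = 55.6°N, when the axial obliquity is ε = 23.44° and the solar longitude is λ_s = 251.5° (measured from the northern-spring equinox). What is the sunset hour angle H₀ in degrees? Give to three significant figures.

Solar declination: sin δ = sin ε · sin λ_s = sin 23.44° × sin 251.5° = -0.37723, so δ = -22.162°.
cos H₀ = −tan φ · tan δ = −tan(+55.6°) × tan(-22.162°) = 0.5949, so H₀ = 0.9337 rad = 53.50°.

H₀ = 53.5°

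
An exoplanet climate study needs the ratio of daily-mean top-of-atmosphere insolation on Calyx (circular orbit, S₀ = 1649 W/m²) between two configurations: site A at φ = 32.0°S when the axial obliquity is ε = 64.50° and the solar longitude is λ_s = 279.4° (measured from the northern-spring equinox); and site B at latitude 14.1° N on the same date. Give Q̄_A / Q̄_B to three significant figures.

— Configuration A (φ=-32.0°):
Solar declination: sin δ = sin ε · sin λ_s = sin 64.50° × sin 279.4° = -0.89047, so δ = -62.932°.
cos H₀ = −tan(-32.0°) tan(-62.932°) = -1.2228 ≤ −1 ⇒ polar day, H₀ = π.
Bracket: H₀ sin φ sin δ + cos φ cos δ sin H₀ = 3.1416×-0.52992×-0.89047 + 0.84805×0.45505×0.00000 = 1.482451 + 0.000000 = 1.482451.
Q̄ = (S₀/π) × [bracket] = (1649/π) × 1.482451 = 778.13 W/m².
— Configuration B (φ=+14.1°):
cos H₀ = −tan(+14.1°) tan(-62.932°) = 0.4915, H₀ = 1.0570 rad.
Bracket: H₀ sin φ sin δ + cos φ cos δ sin H₀ = 1.0570×0.24362×-0.89047 + 0.96987×0.45505×0.87086 = -0.229302 + 0.384345 = 0.155043.
Q̄ = (S₀/π) × [bracket] = (1649/π) × 0.155043 = 81.381 W/m².
Ratio Q̄_A / Q̄_B = 778.13 / 81.381 = 9.562.

Q̄_A / Q̄_B ≈ 9.56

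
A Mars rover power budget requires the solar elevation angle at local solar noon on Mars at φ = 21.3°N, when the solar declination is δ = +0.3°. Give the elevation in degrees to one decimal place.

69.0°

At local noon the hour angle is zero, so the zenith angle equals |φ − δ| = |+21.3° − (+0.300°)| = 21.000°.
Elevation = 90° − 21.000° = 69.0°.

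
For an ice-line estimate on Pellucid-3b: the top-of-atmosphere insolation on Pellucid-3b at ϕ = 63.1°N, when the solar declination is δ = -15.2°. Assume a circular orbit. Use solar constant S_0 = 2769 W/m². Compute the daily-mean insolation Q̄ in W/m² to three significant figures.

cos h₀ = −tan(+63.1°) tan(-15.200°) = 0.5355, h₀ = 1.0057 rad.
Bracket: h₀ sin ϕ sin δ + cos ϕ cos δ sin h₀ = 1.0057×0.89180×-0.26219 + 0.45243×0.96502×0.84451 = -0.235154 + 0.368716 = 0.133562.
Q̄ = (S_0/π) × [bracket] = (2769/π) × 0.133562 = 117.7 W/m².

Q̄ ≈ 118 W/m²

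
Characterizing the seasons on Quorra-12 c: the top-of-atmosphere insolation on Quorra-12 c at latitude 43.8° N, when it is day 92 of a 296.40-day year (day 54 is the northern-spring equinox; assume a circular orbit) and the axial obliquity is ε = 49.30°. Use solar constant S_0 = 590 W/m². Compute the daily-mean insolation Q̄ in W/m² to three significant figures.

Q̄ ≈ 248 W/m²

Solar longitude: L_s = 360° × (92 − 54)/296.40 = 46.154°.
sin δ = sin 49.30° × sin 46.154° = 0.54677, so δ = +33.146°.
cos h₀ = −tan(+43.8°) tan(+33.146°) = -0.6262, h₀ = 2.2475 rad.
Bracket: h₀ sin ϕ sin δ + cos ϕ cos δ sin h₀ = 2.2475×0.69214×0.54677 + 0.72176×0.83728×0.77964 = 0.850547 + 0.471148 = 1.321695.
Q̄ = (S_0/π) × [bracket] = (590/π) × 1.321695 = 248.2 W/m².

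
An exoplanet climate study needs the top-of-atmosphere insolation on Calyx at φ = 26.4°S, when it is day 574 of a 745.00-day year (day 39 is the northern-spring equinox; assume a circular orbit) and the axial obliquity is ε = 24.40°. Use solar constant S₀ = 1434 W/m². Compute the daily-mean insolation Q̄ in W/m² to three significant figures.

Solar longitude: λ_s = 360° × (574 − 39)/745.00 = 258.523°.
sin δ = sin 24.40° × sin 258.523° = -0.40484, so δ = -23.881°.
cos H₀ = −tan(-26.4°) tan(-23.881°) = -0.2198, H₀ = 1.7924 rad.
Bracket: H₀ sin φ sin δ + cos φ cos δ sin H₀ = 1.7924×-0.44464×-0.40484 + 0.89571×0.91439×0.97555 = 0.322646 + 0.799003 = 1.121649.
Q̄ = (S₀/π) × [bracket] = (1434/π) × 1.121649 = 512.0 W/m².

Q̄ ≈ 512 W/m²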